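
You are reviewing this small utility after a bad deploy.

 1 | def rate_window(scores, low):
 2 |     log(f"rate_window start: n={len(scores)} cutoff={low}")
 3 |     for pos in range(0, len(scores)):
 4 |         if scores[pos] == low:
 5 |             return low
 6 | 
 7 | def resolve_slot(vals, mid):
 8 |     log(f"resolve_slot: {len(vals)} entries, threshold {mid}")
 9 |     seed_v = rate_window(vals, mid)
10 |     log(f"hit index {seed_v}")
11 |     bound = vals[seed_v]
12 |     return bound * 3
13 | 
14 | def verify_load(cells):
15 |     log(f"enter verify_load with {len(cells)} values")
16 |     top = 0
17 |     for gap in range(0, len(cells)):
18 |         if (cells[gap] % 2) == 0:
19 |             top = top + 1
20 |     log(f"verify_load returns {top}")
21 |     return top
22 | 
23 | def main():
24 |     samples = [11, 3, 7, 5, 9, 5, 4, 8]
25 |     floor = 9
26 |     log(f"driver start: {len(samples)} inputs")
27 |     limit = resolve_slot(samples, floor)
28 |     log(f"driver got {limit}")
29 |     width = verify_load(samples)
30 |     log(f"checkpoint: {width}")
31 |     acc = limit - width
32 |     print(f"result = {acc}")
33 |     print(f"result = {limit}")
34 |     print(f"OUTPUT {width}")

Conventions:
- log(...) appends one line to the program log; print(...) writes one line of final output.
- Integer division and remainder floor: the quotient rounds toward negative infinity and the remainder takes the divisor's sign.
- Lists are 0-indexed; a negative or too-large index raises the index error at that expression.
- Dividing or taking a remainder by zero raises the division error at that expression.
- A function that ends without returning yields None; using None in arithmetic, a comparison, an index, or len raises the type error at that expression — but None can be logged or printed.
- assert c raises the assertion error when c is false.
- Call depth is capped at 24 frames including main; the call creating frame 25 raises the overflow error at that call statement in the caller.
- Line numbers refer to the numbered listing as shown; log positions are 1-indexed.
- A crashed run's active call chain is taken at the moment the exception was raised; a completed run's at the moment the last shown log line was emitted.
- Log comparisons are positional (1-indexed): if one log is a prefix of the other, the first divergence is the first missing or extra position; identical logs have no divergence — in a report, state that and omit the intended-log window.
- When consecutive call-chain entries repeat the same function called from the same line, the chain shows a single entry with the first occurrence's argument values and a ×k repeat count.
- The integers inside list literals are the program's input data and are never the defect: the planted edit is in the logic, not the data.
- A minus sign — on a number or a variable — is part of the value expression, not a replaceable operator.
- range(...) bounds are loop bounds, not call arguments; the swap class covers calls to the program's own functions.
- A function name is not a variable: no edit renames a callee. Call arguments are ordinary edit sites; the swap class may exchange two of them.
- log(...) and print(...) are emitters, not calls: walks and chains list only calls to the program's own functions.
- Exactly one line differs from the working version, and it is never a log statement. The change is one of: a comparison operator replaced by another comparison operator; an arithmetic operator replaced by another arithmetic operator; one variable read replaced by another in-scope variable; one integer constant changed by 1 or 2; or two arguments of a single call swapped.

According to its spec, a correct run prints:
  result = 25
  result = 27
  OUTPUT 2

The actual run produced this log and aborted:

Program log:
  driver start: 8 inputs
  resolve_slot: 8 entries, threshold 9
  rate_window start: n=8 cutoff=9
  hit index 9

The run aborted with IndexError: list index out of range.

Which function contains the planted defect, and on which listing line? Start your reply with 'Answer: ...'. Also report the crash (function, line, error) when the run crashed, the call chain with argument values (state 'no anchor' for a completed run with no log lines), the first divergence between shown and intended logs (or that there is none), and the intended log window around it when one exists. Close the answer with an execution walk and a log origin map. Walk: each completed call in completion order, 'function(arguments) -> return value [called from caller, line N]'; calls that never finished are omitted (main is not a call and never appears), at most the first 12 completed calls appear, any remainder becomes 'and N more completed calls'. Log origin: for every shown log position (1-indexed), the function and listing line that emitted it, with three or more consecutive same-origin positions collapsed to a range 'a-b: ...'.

Answer: the defect is in rate_window at line 5.
Key fact: The log first diverges at position 4: the faulty run prints 'hit index 9' where the working version prints 'hit index 4'.
Crash: resolve_slot, line 11, IndexError.
Call chain: main -> resolve_slot([11, 3, 7, 5, 9, 5, 4, 8], 9) (called at line 27).
First divergence: position 4; shown 'hit index 9' vs intended 'hit index 4'.
Intended log window:
  2: resolve_slot: 8 entries, threshold 9
  3: rate_window start: n=8 cutoff=9
  4: hit index 4
  5: driver got 27
Execution walk:
  rate_window([11, 3, 7, 5, 9, 5, 4, 8], 9) -> 9  [called from resolve_slot, line 9]
Log origins:
  1: from main, line 26
  2: from resolve_slot, line 8
  3: from rate_window, line 2
  4: from resolve_slot, line 10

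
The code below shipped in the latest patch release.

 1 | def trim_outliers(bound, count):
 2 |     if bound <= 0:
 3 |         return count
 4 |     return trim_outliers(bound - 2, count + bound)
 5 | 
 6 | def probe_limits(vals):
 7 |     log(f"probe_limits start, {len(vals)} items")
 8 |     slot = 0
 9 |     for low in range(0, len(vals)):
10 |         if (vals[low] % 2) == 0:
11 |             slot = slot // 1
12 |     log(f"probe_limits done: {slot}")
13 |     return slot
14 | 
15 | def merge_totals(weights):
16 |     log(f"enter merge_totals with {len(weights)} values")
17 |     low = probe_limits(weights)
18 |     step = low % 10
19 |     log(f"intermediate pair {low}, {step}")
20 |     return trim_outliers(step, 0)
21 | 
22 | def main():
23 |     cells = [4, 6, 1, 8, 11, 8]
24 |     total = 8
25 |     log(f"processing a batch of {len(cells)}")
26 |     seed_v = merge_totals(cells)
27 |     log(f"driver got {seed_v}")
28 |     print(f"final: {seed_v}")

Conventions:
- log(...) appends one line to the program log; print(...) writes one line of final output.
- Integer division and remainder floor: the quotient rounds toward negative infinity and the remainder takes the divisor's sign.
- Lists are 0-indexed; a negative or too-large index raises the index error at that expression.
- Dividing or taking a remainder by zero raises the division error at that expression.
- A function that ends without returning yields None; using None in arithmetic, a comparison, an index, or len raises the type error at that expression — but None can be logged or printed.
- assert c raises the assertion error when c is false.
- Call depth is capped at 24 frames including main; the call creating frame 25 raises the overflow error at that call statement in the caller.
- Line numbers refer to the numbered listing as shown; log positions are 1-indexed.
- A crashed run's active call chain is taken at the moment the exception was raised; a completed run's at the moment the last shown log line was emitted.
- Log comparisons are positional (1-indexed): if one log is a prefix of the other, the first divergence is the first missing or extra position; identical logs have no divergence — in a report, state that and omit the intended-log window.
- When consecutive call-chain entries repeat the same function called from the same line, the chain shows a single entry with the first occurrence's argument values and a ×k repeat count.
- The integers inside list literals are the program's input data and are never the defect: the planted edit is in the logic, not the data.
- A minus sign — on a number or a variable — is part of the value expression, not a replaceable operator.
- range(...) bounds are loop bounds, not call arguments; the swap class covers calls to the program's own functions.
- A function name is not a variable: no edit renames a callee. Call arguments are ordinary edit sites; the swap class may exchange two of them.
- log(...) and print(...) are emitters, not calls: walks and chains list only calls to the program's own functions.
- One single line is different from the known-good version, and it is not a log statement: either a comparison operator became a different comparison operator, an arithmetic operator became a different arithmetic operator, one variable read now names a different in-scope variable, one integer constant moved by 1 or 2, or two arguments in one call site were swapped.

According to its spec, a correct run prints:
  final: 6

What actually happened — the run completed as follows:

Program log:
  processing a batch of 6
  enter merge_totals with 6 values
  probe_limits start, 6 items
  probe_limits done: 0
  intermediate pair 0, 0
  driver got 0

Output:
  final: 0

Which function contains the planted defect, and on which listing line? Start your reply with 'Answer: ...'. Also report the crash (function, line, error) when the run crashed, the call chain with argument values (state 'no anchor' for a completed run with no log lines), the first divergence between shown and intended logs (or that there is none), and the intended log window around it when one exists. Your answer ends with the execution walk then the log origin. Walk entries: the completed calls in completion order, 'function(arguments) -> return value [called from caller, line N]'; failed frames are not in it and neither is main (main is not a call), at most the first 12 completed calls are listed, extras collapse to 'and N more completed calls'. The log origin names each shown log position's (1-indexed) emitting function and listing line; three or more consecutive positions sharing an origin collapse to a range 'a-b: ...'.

Answer: the defect is in probe_limits at line 11.
The tell: Position 4 is the first bad log line: 'probe_limits done: 0' should read 'probe_limits done: 4'.
Call chain: main.
First divergence: position 4 — shown 'probe_limits done: 0', intended 'probe_limits done: 4'.
Intended log window:
  2: enter merge_totals with 6 values
  3: probe_limits start, 6 items
  4: probe_limits done: 4
  5: intermediate pair 4, 4
Execution walk:
  probe_limits([4, 6, 1, 8, 11, 8]) -> 0  [called from merge_totals, line 17]
  trim_outliers(0, 0) -> 0  [called from merge_totals, line 20]
  merge_totals([4, 6, 1, 8, 11, 8]) -> 0  [called from main, line 26]
Log line origins:
  1: from main, line 25
  2: from merge_totals, line 16
  3: from probe_limits, line 7
  4: from probe_limits, line 12
  5: from merge_totals, line 19
  6: from main, line 27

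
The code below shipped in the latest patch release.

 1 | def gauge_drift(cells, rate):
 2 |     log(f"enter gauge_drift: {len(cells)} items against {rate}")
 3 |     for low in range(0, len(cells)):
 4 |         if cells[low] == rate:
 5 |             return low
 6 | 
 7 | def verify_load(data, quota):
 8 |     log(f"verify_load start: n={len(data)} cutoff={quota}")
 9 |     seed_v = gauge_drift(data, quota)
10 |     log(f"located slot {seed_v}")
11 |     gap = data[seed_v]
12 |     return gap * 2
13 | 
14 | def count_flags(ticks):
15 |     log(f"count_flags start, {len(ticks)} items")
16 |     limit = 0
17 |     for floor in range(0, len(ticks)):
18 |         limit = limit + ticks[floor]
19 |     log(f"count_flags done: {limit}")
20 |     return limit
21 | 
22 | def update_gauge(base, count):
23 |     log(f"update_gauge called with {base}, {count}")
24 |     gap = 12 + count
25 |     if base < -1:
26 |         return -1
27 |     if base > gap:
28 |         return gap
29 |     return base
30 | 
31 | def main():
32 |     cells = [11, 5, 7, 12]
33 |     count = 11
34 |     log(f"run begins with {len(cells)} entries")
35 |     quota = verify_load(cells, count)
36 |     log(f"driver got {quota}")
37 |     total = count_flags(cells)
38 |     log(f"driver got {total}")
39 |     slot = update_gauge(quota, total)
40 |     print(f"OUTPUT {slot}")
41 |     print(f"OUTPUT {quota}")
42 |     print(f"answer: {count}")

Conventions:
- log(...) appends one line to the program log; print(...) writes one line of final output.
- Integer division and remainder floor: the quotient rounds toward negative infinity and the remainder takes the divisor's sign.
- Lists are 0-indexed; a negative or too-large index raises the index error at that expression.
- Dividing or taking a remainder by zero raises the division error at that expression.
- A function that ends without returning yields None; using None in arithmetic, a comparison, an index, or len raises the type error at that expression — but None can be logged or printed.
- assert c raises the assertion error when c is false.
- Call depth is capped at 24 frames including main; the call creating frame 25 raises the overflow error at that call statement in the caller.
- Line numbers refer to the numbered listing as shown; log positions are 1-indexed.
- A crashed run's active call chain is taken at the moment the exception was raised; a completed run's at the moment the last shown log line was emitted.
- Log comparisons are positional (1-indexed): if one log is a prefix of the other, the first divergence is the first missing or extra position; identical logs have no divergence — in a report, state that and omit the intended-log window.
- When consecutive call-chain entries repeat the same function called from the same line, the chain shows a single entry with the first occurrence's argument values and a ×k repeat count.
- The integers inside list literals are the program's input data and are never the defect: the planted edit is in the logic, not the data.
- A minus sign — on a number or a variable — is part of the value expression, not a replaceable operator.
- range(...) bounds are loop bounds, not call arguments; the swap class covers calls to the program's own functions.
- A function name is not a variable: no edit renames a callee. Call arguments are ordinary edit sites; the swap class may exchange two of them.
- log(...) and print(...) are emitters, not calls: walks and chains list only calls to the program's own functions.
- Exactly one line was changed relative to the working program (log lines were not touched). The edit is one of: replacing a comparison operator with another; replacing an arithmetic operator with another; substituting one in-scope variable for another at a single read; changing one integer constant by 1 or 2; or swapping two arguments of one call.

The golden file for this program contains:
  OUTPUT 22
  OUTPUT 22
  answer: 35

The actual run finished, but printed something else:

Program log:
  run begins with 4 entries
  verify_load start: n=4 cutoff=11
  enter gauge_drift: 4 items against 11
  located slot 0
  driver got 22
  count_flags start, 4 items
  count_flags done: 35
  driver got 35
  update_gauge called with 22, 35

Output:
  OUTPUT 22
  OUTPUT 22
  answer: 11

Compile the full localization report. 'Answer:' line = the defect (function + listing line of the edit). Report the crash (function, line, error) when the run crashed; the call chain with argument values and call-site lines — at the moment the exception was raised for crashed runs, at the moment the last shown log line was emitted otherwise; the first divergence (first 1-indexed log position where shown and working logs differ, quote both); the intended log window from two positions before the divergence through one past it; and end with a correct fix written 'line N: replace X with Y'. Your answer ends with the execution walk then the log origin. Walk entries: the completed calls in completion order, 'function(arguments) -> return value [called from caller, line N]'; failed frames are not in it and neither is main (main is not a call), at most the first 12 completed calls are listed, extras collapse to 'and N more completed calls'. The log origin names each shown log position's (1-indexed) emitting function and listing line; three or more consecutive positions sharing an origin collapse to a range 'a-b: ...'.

Answer: the defect is in main at line 42.
The tell: No log line changed; the fault shows up purely in the output.
Call chain: main -> update_gauge(22, 35) (called at line 39).
First divergence: there is none — every log position agrees.
Execution walk:
  gauge_drift([11, 5, 7, 12], 11) -> 0  [called from verify_load, line 9]
  verify_load([11, 5, 7, 12], 11) -> 22  [called from main, line 35]
  count_flags([11, 5, 7, 12]) -> 35  [called from main, line 37]
  update_gauge(22, 35) -> 22  [called from main, line 39]
Origin of each log line:
  1 — main, line 34
  2 — verify_load, line 8
  3 — gauge_drift, line 2
  4 — verify_load, line 10
  5 — main, line 36
  6 — count_flags, line 15
  7 — count_flags, line 19
  8 — main, line 38
  9 — update_gauge, line 23
A correct fix: line 42: replace `count` with `total`.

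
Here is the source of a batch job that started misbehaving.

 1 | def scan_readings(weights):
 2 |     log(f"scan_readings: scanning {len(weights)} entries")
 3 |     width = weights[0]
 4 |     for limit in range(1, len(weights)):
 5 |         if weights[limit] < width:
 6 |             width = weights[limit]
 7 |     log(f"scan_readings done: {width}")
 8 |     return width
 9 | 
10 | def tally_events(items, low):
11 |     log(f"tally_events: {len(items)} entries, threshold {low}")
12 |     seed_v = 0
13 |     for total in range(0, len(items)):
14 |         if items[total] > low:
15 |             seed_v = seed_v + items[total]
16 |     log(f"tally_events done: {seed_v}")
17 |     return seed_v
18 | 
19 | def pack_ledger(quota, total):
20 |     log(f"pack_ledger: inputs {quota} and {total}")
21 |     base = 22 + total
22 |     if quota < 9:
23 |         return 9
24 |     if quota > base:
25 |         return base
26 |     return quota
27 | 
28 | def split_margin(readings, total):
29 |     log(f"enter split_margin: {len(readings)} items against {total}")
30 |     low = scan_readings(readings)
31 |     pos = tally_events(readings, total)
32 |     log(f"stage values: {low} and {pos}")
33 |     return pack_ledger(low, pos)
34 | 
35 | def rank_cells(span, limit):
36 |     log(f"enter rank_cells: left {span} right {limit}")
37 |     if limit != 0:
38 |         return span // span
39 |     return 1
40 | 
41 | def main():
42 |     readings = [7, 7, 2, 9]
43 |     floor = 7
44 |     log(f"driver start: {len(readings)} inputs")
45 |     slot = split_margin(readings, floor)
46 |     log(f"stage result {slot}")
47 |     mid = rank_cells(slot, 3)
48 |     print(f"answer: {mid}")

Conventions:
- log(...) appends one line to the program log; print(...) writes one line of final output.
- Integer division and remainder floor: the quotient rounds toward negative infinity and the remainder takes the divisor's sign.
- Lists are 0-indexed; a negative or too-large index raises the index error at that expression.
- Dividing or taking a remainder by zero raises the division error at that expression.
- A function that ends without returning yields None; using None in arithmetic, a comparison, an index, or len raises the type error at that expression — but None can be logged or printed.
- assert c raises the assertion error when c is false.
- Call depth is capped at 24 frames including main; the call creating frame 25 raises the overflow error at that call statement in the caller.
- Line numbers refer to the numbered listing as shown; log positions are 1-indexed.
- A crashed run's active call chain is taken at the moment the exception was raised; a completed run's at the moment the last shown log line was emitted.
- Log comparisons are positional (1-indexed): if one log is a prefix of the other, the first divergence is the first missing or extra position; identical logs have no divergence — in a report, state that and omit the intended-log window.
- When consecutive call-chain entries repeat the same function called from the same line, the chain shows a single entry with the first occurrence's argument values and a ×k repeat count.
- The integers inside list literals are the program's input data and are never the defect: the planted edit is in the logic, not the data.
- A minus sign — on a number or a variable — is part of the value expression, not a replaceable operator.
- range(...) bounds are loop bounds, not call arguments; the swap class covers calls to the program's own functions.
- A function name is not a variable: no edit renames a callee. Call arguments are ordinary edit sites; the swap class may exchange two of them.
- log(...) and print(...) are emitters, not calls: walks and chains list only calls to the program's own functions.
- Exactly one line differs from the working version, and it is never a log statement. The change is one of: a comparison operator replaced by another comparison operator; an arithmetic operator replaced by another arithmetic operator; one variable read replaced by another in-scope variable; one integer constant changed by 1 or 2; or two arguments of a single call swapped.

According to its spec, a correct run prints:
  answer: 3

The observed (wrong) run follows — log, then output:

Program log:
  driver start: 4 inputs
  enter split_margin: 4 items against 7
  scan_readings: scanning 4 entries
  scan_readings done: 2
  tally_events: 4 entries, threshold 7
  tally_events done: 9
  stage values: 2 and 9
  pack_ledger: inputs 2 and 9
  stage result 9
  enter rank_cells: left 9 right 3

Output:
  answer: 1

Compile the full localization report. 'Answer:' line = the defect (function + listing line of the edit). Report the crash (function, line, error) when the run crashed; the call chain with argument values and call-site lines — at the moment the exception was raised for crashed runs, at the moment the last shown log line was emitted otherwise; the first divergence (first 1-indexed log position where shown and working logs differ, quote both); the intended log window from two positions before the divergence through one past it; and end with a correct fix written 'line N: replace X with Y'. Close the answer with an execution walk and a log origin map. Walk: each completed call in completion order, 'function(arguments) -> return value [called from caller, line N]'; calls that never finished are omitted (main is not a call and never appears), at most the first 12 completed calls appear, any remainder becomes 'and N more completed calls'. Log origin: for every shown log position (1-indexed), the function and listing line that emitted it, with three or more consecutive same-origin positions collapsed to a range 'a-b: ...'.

Answer: the defect is in rank_cells at line 38.
The tell: No log line changed; the fault shows up purely in the output.
Call chain: main -> rank_cells(9, 3) (called at line 47).
First divergence: there is none — every log position agrees.
Execution walk:
  scan_readings([7, 7, 2, 9]) -> 2  [called from split_margin, line 30]
  tally_events([7, 7, 2, 9], 7) -> 9  [called from split_margin, line 31]
  pack_ledger(2, 9) -> 9  [called from split_margin, line 33]
  split_margin([7, 7, 2, 9], 7) -> 9  [called from main, line 45]
  rank_cells(9, 3) -> 1  [called from main, line 47]
Log origins:
  1: logged in main at line 44
  2: logged in split_margin at line 29
  3: logged in scan_readings at line 2
  4: logged in scan_readings at line 7
  5: logged in tally_events at line 11
  6: logged in tally_events at line 16
  7: logged in split_margin at line 32
  8: logged in pack_ledger at line 20
  9: logged in main at line 46
  10: logged in rank_cells at line 36
A correct fix: line 38: replace `span // span` with `span // limit`.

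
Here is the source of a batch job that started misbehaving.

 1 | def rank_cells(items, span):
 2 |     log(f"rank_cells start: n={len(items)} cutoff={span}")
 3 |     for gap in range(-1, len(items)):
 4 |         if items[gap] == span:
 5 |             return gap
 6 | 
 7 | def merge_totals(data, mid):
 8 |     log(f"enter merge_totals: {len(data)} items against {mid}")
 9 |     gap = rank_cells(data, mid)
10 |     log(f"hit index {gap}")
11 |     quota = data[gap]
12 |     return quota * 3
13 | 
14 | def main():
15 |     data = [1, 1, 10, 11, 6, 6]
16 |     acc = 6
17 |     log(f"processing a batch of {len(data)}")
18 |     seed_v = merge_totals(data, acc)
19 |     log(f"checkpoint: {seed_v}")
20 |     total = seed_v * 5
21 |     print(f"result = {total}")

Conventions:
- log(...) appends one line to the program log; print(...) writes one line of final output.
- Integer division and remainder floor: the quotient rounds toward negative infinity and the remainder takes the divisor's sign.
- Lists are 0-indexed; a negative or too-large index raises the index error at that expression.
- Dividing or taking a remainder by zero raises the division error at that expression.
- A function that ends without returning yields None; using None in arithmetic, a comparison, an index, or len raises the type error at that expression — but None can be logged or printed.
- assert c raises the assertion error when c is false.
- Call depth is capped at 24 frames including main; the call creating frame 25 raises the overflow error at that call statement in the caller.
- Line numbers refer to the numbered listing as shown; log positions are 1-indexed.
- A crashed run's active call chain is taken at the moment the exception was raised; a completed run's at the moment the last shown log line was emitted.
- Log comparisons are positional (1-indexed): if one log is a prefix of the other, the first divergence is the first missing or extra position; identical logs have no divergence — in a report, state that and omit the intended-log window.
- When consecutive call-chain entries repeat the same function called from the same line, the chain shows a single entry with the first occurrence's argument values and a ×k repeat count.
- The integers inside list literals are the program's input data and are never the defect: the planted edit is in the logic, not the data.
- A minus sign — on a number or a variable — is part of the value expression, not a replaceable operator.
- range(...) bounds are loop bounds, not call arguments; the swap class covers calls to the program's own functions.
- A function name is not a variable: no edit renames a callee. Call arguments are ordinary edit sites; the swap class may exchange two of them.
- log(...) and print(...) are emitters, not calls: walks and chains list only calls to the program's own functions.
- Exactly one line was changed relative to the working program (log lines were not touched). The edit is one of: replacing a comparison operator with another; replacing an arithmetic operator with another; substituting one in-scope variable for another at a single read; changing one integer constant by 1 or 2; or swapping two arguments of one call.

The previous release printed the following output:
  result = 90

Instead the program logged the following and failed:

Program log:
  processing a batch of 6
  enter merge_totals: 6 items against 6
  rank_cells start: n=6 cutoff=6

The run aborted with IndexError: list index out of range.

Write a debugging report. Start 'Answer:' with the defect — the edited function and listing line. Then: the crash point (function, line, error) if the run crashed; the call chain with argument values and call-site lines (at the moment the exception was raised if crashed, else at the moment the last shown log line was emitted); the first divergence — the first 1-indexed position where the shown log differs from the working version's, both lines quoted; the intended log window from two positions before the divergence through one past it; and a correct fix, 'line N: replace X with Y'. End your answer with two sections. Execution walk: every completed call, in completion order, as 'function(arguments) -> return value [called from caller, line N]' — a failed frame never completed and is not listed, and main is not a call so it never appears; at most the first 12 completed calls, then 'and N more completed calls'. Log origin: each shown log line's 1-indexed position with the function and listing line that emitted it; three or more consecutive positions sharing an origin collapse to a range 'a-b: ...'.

Answer: the defect is in rank_cells at line 3.
The tell: Only 3 log lines were emitted before the run died; the intended continuation was 'hit index 4'.
Crash: rank_cells, line 4, IndexError.
Call chain: main -> merge_totals([1, 1, 10, 11, 6, 6], 6) (called at line 18) -> rank_cells([1, 1, 10, 11, 6, 6], 6) (called at line 9).
First divergence: position 4 — the faulty run's log ends after 3 lines; the working version continues with 'hit index 4'.
Intended log window:
  2: enter merge_totals: 6 items against 6
  3: rank_cells start: n=6 cutoff=6
  4: hit index 4
  5: checkpoint: 18
Execution walk:
  (no call completed)
Log line origins:
  1: logged in main at line 17
  2: logged in merge_totals at line 8
  3: logged in rank_cells at line 2
A correct fix: line 3: replace `-1` with `0`.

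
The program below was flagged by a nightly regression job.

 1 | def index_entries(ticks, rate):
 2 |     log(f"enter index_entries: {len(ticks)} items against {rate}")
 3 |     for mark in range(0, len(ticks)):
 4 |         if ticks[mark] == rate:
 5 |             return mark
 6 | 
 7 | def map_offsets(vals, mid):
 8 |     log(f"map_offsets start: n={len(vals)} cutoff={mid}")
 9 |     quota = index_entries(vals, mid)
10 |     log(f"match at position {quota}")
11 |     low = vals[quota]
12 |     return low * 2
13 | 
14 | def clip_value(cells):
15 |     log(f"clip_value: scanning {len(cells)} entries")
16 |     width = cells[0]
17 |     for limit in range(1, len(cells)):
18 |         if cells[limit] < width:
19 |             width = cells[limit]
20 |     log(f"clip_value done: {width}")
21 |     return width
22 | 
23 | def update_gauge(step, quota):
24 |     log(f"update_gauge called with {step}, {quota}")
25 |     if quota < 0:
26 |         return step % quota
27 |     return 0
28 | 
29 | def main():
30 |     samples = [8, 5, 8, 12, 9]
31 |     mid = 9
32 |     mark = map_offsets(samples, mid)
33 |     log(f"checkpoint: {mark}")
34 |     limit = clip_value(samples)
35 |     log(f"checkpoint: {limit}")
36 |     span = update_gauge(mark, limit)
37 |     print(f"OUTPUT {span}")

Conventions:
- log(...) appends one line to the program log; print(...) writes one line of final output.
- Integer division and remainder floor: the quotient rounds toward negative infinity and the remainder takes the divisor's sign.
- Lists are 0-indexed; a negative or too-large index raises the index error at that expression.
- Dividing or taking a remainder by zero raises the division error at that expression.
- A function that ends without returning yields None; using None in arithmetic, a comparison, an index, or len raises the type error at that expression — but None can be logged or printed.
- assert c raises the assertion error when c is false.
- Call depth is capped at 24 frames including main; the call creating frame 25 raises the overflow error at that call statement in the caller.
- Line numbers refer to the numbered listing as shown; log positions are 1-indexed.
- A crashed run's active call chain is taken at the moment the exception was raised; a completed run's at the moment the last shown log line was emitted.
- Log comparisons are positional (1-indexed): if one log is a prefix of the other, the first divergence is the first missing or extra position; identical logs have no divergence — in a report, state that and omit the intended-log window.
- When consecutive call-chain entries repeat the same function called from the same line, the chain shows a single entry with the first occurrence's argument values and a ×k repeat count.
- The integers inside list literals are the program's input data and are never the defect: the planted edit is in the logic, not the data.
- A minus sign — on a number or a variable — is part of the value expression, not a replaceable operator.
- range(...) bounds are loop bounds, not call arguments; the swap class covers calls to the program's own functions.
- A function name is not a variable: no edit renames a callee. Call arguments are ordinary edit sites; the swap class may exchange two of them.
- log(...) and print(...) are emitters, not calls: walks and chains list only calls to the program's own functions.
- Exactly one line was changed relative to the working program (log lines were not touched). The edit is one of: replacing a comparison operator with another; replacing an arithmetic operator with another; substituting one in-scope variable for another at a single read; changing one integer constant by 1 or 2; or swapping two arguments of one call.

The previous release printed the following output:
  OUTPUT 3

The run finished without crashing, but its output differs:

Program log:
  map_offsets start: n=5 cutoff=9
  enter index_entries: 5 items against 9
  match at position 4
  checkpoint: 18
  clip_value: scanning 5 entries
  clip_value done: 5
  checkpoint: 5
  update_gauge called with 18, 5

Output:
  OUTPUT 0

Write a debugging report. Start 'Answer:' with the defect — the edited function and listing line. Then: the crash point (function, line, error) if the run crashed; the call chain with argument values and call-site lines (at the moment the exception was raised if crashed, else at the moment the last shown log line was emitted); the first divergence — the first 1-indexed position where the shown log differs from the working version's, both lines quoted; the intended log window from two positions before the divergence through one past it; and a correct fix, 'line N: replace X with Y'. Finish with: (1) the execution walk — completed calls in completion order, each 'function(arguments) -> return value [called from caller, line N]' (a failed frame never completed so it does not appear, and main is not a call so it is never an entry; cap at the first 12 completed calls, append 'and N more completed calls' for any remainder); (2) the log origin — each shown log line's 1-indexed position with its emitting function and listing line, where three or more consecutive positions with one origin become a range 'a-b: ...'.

Answer: the defect is in update_gauge at line 25.
Core observation: The logs agree in full; only the final output differs.
Call chain: main -> update_gauge(18, 5) (called at line 36).
First divergence: there is none — every log position agrees.
Execution walk:
  index_entries([8, 5, 8, 12, 9], 9) -> 4  [called from map_offsets, line 9]
  map_offsets([8, 5, 8, 12, 9], 9) -> 18  [called from main, line 32]
  clip_value([8, 5, 8, 12, 9]) -> 5  [called from main, line 34]
  update_gauge(18, 5) -> 0  [called from main, line 36]
Log origins:
  1: emitted by map_offsets (line 8)
  2: emitted by index_entries (line 2)
  3: emitted by map_offsets (line 10)
  4: emitted by main (line 33)
  5: emitted by clip_value (line 15)
  6: emitted by clip_value (line 20)
  7: emitted by main (line 35)
  8: emitted by update_gauge (line 24)
A correct fix: line 25: replace `<` with `!=`.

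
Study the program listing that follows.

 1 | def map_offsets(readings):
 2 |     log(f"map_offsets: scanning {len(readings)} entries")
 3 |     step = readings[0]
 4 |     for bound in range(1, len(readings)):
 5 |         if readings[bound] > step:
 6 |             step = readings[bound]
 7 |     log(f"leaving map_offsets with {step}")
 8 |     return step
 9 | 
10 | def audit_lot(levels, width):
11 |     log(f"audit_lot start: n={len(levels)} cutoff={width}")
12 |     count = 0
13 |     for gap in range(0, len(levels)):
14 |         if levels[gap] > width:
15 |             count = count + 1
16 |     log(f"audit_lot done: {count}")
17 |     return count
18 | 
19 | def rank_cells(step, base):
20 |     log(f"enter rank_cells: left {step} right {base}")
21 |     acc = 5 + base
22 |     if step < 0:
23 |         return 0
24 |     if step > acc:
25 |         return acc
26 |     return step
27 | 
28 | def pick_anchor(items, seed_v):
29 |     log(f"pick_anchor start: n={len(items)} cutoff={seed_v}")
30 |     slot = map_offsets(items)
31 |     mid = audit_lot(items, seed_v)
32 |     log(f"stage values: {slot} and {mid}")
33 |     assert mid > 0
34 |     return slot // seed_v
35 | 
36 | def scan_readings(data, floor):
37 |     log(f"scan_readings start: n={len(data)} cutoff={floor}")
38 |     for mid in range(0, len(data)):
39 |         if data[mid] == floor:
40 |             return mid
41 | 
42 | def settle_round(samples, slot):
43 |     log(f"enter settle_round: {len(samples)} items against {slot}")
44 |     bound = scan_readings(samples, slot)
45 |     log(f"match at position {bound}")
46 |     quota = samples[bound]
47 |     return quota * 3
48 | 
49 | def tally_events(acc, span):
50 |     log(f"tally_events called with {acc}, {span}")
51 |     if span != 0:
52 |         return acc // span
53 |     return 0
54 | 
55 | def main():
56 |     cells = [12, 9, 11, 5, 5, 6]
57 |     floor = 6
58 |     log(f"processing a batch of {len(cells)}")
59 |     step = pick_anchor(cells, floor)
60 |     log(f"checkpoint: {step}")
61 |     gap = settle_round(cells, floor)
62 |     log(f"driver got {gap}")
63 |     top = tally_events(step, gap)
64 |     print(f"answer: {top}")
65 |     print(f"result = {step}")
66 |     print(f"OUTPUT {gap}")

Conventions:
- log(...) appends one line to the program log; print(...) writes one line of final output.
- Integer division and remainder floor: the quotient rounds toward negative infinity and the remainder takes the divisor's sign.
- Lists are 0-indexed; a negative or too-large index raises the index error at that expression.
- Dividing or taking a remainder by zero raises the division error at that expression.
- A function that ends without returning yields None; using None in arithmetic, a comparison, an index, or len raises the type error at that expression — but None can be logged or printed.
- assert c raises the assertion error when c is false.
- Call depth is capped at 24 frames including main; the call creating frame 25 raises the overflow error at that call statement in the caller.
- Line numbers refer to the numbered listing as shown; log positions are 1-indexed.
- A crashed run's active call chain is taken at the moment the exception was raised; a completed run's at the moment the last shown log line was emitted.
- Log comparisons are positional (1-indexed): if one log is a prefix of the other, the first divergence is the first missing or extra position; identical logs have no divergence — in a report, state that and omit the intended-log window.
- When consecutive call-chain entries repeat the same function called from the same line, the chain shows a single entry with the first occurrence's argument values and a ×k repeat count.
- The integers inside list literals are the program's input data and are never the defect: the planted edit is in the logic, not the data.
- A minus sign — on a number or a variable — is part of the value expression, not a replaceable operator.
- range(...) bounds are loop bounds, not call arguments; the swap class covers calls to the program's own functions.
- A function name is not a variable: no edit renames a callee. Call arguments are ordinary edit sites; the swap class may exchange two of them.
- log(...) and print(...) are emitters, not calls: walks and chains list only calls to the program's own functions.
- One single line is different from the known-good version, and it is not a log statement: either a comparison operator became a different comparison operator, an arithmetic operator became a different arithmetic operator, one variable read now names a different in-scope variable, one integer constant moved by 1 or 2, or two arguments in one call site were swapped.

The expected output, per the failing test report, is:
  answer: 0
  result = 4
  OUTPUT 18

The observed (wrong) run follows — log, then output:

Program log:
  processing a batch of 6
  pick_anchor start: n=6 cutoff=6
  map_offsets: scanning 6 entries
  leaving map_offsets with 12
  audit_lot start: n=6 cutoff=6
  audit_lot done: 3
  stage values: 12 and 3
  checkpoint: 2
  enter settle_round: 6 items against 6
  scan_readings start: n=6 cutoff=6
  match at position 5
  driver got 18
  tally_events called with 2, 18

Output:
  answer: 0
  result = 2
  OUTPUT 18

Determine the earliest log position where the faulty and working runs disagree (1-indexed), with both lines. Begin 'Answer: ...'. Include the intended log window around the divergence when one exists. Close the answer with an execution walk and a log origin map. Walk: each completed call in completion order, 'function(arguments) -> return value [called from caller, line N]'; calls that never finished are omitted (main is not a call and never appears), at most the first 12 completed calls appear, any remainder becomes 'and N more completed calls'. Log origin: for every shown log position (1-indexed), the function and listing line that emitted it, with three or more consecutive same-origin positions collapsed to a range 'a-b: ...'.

Answer: at position 8 the run shows 'checkpoint: 2' where the working version logs 'checkpoint: 4'.
Intended log window:
  6: audit_lot done: 3
  7: stage values: 12 and 3
  8: checkpoint: 4
  9: enter settle_round: 6 items against 6
Execution walk:
  map_offsets([12, 9, 11, 5, 5, 6]) -> 12  [called from pick_anchor, line 30]
  audit_lot([12, 9, 11, 5, 5, 6], 6) -> 3  [called from pick_anchor, line 31]
  pick_anchor([12, 9, 11, 5, 5, 6], 6) -> 2  [called from main, line 59]
  scan_readings([12, 9, 11, 5, 5, 6], 6) -> 5  [called from settle_round, line 44]
  settle_round([12, 9, 11, 5, 5, 6], 6) -> 18  [called from main, line 61]
  tally_events(2, 18) -> 0  [called from main, line 63]
Log line origins:
  1: logged in main at line 58
  2: logged in pick_anchor at line 29
  3: logged in map_offsets at line 2
  4: logged in map_offsets at line 7
  5: logged in audit_lot at line 11
  6: logged in audit_lot at line 16
  7: logged in pick_anchor at line 32
  8: logged in main at line 60
  9: logged in settle_round at line 43
  10: logged in scan_readings at line 37
  11: logged in settle_round at line 45
  12: logged in main at line 62
  13: logged in tally_events at line 50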